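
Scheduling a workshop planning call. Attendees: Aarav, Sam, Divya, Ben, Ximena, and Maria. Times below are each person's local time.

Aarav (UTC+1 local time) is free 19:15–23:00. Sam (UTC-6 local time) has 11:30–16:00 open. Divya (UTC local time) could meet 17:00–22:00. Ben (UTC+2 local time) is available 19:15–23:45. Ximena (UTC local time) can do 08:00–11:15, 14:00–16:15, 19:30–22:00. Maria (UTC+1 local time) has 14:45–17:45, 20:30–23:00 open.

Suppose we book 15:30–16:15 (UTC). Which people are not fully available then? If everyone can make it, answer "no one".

Aarav in UTC: 18:15-22:00 (subtract 1h to convert from UTC+1).
Sam in UTC: 17:30-22:00 (add 6h to convert from UTC-6).
Divya in UTC: 17:00-22:00.
Ben in UTC: 17:15-21:45 (subtract 2h to convert from UTC+2).
Ximena in UTC: 08:00-11:15, 14:00-16:15, 19:30-22:00.
Maria in UTC: 13:45-16:45, 19:30-22:00 (subtract 1h to convert from UTC+1).
Aarav: not fully free for 15:30-16:15. Sam: not fully free for 15:30-16:15. Divya: not fully free for 15:30-16:15. Ben: not fully free for 15:30-16:15. Ximena: free for 15:30-16:15. Maria: free for 15:30-16:15.

Aarav, Ben, Divya, Sam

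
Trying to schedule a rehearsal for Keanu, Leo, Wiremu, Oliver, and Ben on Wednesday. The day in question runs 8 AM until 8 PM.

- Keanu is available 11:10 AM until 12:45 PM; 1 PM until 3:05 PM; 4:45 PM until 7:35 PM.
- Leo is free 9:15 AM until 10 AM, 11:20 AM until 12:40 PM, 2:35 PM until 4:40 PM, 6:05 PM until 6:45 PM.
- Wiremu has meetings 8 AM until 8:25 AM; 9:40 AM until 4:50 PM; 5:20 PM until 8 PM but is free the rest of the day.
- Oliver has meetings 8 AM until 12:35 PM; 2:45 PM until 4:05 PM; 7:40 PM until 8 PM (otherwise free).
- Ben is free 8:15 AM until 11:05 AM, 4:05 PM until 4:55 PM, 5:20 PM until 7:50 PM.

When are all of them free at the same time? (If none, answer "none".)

Keanu free: 11:10-12:45, 13:00-15:05, 16:45-19:35.
Leo free: 09:15-10:00, 11:20-12:40, 14:35-16:40, 18:05-18:45.
Wiremu free: 08:25-09:40, 16:50-17:20 (invert busy blocks within the working day).
Oliver free: 12:35-14:45, 16:05-19:40 (invert busy blocks within the working day).
Ben free: 08:15-11:05, 16:05-16:55, 17:20-19:50.
Keanu ∩ Leo: 11:20-12:40, 14:35-15:05, 18:05-18:45.
Keanu ∩ Leo ∩ Wiremu: ∅.
Keanu ∩ Leo ∩ Wiremu ∩ Oliver: ∅.
Keanu ∩ Leo ∩ Wiremu ∩ Oliver ∩ Ben: ∅.
There is no time when everyone is free.

none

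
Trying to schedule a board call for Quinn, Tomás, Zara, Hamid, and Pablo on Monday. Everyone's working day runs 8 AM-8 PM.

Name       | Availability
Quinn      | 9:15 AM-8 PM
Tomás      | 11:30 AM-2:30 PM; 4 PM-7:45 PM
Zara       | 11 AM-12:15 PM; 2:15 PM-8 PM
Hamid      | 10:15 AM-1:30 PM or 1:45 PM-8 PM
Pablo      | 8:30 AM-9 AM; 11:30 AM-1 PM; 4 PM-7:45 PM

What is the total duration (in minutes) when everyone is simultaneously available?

270

Quinn ∩ Tomás: 11:30-14:30, 16:00-19:45.
Quinn ∩ Tomás ∩ Zara: 11:30-12:15, 14:15-14:30, 16:00-19:45.
Quinn ∩ Tomás ∩ Zara ∩ Hamid: 11:30-12:15, 14:15-14:30, 16:00-19:45.
Quinn ∩ Tomás ∩ Zara ∩ Hamid ∩ Pablo: 11:30-12:15, 16:00-19:45.
Summing the common windows: 45 + 225 = 270 minutes.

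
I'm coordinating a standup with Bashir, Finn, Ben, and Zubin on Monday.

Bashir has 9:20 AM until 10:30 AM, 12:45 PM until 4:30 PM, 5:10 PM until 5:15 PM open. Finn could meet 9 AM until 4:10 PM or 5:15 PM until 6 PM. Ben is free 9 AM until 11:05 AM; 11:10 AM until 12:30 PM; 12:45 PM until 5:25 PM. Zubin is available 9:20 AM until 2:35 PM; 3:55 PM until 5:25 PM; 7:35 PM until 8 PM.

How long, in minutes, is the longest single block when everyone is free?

Bashir ∩ Finn: 09:20-10:30, 12:45-16:10.
Bashir ∩ Finn ∩ Ben: 09:20-10:30, 12:45-16:10.
Bashir ∩ Finn ∩ Ben ∩ Zubin: 09:20-10:30, 12:45-14:35, 15:55-16:10.
So the common availability across everyone is 09:20-10:30, 12:45-14:35, 15:55-16:10.
The longest is 12:45-14:35 at 110 minutes.

110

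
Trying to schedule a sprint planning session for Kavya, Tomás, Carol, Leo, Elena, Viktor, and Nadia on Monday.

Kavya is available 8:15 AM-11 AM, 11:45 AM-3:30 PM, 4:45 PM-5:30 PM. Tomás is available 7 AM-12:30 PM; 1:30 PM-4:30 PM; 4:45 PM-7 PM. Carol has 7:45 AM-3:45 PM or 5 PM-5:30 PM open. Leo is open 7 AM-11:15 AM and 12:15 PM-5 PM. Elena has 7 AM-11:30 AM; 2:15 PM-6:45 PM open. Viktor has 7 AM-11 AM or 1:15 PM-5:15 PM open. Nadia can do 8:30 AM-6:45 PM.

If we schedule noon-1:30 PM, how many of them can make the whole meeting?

Kavya, Carol, and Nadia can make the full 12:00-13:30 slot — that's 3.

3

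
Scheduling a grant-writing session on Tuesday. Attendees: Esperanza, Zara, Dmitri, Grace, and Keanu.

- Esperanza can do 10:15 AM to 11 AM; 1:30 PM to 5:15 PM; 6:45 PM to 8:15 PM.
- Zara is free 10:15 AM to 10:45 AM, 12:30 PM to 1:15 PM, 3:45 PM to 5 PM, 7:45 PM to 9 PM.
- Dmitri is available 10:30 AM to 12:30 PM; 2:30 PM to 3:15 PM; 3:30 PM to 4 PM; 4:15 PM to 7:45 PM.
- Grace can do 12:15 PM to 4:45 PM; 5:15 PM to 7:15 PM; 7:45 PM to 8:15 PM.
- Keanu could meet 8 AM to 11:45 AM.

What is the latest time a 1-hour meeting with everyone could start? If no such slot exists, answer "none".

none

Esperanza ∩ Zara: 10:15-10:45, 15:45-17:00, 19:45-20:15.
Esperanza ∩ Zara ∩ Dmitri: 10:30-10:45, 15:45-16:00, 16:15-17:00.
Esperanza ∩ Zara ∩ Dmitri ∩ Grace: 15:45-16:00, 16:15-16:45.
Esperanza ∩ Zara ∩ Dmitri ∩ Grace ∩ Keanu: ∅.
There is no time when everyone is free.
No common window is at least 60 minutes long.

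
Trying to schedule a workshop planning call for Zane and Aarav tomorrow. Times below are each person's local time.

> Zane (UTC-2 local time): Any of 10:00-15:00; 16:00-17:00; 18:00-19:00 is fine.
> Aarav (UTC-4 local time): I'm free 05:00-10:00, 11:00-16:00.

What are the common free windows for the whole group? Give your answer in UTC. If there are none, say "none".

Zane in UTC: 12:00-17:00, 18:00-19:00, 20:00-21:00 (add 2h to convert from UTC-2).
Aarav in UTC: 09:00-14:00, 15:00-20:00 (add 4h to convert from UTC-4).
Zane ∩ Aarav: 12:00-14:00, 15:00-17:00, 18:00-19:00.

12:00-14:00, 15:00-17:00, 18:00-19:00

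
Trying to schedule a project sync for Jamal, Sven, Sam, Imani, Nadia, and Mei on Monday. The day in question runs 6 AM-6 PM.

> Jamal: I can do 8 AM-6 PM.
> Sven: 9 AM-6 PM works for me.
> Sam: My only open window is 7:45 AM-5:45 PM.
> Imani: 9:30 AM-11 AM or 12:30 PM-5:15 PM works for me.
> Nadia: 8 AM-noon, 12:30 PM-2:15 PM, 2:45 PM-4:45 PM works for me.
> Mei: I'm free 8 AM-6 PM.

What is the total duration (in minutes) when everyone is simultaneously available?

315

Jamal ∩ Sven: 09:00-18:00.
Jamal ∩ Sven ∩ Sam: 09:00-17:45.
Jamal ∩ Sven ∩ Sam ∩ Imani: 09:30-11:00, 12:30-17:15.
Jamal ∩ Sven ∩ Sam ∩ Imani ∩ Nadia: 09:30-11:00, 12:30-14:15, 14:45-16:45.
Jamal ∩ Sven ∩ Sam ∩ Imani ∩ Nadia ∩ Mei: 09:30-11:00, 12:30-14:15, 14:45-16:45.
Summing the common windows: 90 + 105 + 120 = 315 minutes.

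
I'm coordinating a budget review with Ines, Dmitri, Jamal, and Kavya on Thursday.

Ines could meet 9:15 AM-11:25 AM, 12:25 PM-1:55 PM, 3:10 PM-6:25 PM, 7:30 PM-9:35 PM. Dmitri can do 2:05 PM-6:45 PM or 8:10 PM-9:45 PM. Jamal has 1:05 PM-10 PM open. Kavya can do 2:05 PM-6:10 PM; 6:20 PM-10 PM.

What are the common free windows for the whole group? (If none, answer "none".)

15:10-18:10, 18:20-18:25, 20:10-21:35

Ines ∩ Dmitri: 15:10-18:25, 20:10-21:35.
Ines ∩ Dmitri ∩ Jamal: 15:10-18:25, 20:10-21:35.
Ines ∩ Dmitri ∩ Jamal ∩ Kavya: 15:10-18:10, 18:20-18:25, 20:10-21:35.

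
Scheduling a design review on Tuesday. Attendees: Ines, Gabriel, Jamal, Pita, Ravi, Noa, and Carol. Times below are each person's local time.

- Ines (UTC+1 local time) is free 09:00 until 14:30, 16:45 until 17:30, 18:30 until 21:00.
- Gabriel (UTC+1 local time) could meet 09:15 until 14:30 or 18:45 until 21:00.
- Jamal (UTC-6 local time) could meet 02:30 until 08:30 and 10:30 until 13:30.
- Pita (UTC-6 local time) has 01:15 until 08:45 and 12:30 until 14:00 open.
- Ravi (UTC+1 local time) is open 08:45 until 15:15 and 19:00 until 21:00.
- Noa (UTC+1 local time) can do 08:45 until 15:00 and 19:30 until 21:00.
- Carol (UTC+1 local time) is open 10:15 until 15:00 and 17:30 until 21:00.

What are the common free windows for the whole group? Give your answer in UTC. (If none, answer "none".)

Ines in UTC: 08:00-13:30, 15:45-16:30, 17:30-20:00 (subtract 1h to convert from UTC+1).
Gabriel in UTC: 08:15-13:30, 17:45-20:00 (subtract 1h to convert from UTC+1).
Jamal in UTC: 08:30-14:30, 16:30-19:30 (add 6h to convert from UTC-6).
Pita in UTC: 07:15-14:45, 18:30-20:00 (add 6h to convert from UTC-6).
Ravi in UTC: 07:45-14:15, 18:00-20:00 (subtract 1h to convert from UTC+1).
Noa in UTC: 07:45-14:00, 18:30-20:00 (subtract 1h to convert from UTC+1).
Carol in UTC: 09:15-14:00, 16:30-20:00 (subtract 1h to convert from UTC+1).
Ines ∩ Gabriel: 08:15-13:30, 17:45-20:00.
Ines ∩ Gabriel ∩ Jamal: 08:30-13:30, 17:45-19:30.
Ines ∩ Gabriel ∩ Jamal ∩ Pita: 08:30-13:30, 18:30-19:30.
Ines ∩ Gabriel ∩ Jamal ∩ Pita ∩ Ravi: 08:30-13:30, 18:30-19:30.
Ines ∩ Gabriel ∩ Jamal ∩ Pita ∩ Ravi ∩ Noa: 08:30-13:30, 18:30-19:30.
Ines ∩ Gabriel ∩ Jamal ∩ Pita ∩ Ravi ∩ Noa ∩ Carol: 09:15-13:30, 18:30-19:30.

09:15-13:30, 18:30-19:30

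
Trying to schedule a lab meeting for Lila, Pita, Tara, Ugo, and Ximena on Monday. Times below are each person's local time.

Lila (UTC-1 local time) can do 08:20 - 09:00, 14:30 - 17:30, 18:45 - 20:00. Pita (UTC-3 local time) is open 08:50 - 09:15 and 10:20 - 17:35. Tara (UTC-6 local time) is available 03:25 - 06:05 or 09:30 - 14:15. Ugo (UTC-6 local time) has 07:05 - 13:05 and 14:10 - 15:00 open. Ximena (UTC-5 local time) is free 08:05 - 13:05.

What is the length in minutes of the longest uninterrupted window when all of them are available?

Lila in UTC: 09:20-10:00, 15:30-18:30, 19:45-21:00 (add 1h to convert from UTC-1).
Pita in UTC: 11:50-12:15, 13:20-20:35 (add 3h to convert from UTC-3).
Tara in UTC: 09:25-12:05, 15:30-20:15 (add 6h to convert from UTC-6).
Ugo in UTC: 13:05-19:05, 20:10-21:00 (add 6h to convert from UTC-6).
Ximena in UTC: 13:05-18:05 (add 5h to convert from UTC-5).
Lila ∩ Pita: 15:30-18:30, 19:45-20:35.
Lila ∩ Pita ∩ Tara: 15:30-18:30, 19:45-20:15.
Lila ∩ Pita ∩ Tara ∩ Ugo: 15:30-18:30, 20:10-20:15.
Lila ∩ Pita ∩ Tara ∩ Ugo ∩ Ximena: 15:30-18:05.
So the common availability across everyone is 15:30-18:05.
The longest is 15:30-18:05 at 155 minutes.

155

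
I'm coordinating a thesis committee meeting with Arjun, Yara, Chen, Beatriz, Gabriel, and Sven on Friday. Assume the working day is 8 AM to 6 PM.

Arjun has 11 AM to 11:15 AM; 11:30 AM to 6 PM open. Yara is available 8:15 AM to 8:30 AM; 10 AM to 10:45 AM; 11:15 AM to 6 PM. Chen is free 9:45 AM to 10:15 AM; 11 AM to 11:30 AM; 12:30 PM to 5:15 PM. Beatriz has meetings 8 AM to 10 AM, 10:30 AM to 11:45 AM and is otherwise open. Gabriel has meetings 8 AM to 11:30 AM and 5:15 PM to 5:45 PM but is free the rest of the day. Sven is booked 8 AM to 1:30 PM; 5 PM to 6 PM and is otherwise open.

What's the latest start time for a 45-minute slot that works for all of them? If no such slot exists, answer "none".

Arjun free: 11:00-11:15, 11:30-18:00.
Yara free: 08:15-08:30, 10:00-10:45, 11:15-18:00.
Chen free: 09:45-10:15, 11:00-11:30, 12:30-17:15.
Beatriz free: 10:00-10:30, 11:45-18:00 (invert busy blocks within the working day).
Gabriel free: 11:30-17:15, 17:45-18:00 (invert busy blocks within the working day).
Sven free: 13:30-17:00 (invert busy blocks within the working day).
Arjun ∩ Yara: 11:30-18:00.
Arjun ∩ Yara ∩ Chen: 12:30-17:15.
Arjun ∩ Yara ∩ Chen ∩ Beatriz: 12:30-17:15.
Arjun ∩ Yara ∩ Chen ∩ Beatriz ∩ Gabriel: 12:30-17:15.
Arjun ∩ Yara ∩ Chen ∩ Beatriz ∩ Gabriel ∩ Sven: 13:30-17:00.
The last common window of at least 45 minutes is 13:30-17:00; a 45-minute meeting can start as late as 16:15 and still end by 17:00.

16:15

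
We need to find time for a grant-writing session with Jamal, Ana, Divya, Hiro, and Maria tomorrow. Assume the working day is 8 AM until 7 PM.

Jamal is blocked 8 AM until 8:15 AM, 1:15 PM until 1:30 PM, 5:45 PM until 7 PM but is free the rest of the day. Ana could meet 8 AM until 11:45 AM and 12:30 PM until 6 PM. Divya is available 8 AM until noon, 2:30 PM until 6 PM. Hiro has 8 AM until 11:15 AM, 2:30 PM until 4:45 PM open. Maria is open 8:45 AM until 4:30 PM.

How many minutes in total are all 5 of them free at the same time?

Jamal free: 08:15-13:15, 13:30-17:45 (invert busy blocks within the working day).
Ana free: 08:00-11:45, 12:30-18:00.
Divya free: 08:00-12:00, 14:30-18:00.
Hiro free: 08:00-11:15, 14:30-16:45.
Maria free: 08:45-16:30.
Jamal ∩ Ana: 08:15-11:45, 12:30-13:15, 13:30-17:45.
Jamal ∩ Ana ∩ Divya: 08:15-11:45, 14:30-17:45.
Jamal ∩ Ana ∩ Divya ∩ Hiro: 08:15-11:15, 14:30-16:45.
Jamal ∩ Ana ∩ Divya ∩ Hiro ∩ Maria: 08:45-11:15, 14:30-16:30.
Summing the common windows: 150 + 120 = 270 minutes.

270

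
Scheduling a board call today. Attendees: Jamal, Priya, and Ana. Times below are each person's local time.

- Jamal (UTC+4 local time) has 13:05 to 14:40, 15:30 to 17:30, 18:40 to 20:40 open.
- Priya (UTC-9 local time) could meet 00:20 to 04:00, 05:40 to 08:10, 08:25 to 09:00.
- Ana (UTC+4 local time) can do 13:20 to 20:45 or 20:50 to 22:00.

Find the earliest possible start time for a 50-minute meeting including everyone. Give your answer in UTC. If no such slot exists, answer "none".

Jamal in UTC: 09:05-10:40, 11:30-13:30, 14:40-16:40 (subtract 4h to convert from UTC+4).
Priya in UTC: 09:20-13:00, 14:40-17:10, 17:25-18:00 (add 9h to convert from UTC-9).
Ana in UTC: 09:20-16:45, 16:50-18:00 (subtract 4h to convert from UTC+4).
Jamal ∩ Priya: 09:20-10:40, 11:30-13:00, 14:40-16:40.
Jamal ∩ Priya ∩ Ana: 09:20-10:40, 11:30-13:00, 14:40-16:40.
The first common window of at least 50 minutes is 09:20-10:40, so the earliest start is 09:20.

09:20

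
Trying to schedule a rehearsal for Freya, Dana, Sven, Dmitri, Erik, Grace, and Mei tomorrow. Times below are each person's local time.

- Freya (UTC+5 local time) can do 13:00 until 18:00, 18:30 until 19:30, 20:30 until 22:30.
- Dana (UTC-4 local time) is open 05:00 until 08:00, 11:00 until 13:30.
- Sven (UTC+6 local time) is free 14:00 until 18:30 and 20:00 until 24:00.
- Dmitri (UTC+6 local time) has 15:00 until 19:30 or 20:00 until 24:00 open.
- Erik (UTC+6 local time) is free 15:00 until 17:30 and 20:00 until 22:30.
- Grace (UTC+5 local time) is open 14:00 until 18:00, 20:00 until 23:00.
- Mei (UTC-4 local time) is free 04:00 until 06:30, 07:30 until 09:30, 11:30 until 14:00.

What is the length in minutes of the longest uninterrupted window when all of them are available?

Freya in UTC: 08:00-13:00, 13:30-14:30, 15:30-17:30 (subtract 5h to convert from UTC+5).
Dana in UTC: 09:00-12:00, 15:00-17:30 (add 4h to convert from UTC-4).
Sven in UTC: 08:00-12:30, 14:00-18:00 (subtract 6h to convert from UTC+6).
Dmitri in UTC: 09:00-13:30, 14:00-18:00 (subtract 6h to convert from UTC+6).
Erik in UTC: 09:00-11:30, 14:00-16:30 (subtract 6h to convert from UTC+6).
Grace in UTC: 09:00-13:00, 15:00-18:00 (subtract 5h to convert from UTC+5).
Mei in UTC: 08:00-10:30, 11:30-13:30, 15:30-18:00 (add 4h to convert from UTC-4).
Freya ∩ Dana: 09:00-12:00, 15:30-17:30.
Freya ∩ Dana ∩ Sven: 09:00-12:00, 15:30-17:30.
Freya ∩ Dana ∩ Sven ∩ Dmitri: 09:00-12:00, 15:30-17:30.
Freya ∩ Dana ∩ Sven ∩ Dmitri ∩ Erik: 09:00-11:30, 15:30-16:30.
Freya ∩ Dana ∩ Sven ∩ Dmitri ∩ Erik ∩ Grace: 09:00-11:30, 15:30-16:30.
Freya ∩ Dana ∩ Sven ∩ Dmitri ∩ Erik ∩ Grace ∩ Mei: 09:00-10:30, 15:30-16:30.
The longest is 09:00-10:30 at 90 minutes.

90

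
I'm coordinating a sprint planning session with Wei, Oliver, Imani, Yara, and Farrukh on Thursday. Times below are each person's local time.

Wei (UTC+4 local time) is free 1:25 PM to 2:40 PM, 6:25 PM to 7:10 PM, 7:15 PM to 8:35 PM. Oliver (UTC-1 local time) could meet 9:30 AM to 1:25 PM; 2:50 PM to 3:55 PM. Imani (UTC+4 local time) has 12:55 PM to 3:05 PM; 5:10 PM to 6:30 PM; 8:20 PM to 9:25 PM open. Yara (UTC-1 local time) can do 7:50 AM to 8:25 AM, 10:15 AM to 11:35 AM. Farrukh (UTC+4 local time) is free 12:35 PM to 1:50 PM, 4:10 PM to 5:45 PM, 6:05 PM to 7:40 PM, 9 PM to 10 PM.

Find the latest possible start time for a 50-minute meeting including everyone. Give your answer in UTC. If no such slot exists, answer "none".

none

Wei in UTC: 09:25-10:40, 14:25-15:10, 15:15-16:35 (subtract 4h to convert from UTC+4).
Oliver in UTC: 10:30-14:25, 15:50-16:55 (add 1h to convert from UTC-1).
Imani in UTC: 08:55-11:05, 13:10-14:30, 16:20-17:25 (subtract 4h to convert from UTC+4).
Yara in UTC: 08:50-09:25, 11:15-12:35 (add 1h to convert from UTC-1).
Farrukh in UTC: 08:35-09:50, 12:10-13:45, 14:05-15:40, 17:00-18:00 (subtract 4h to convert from UTC+4).
Wei ∩ Oliver: 10:30-10:40, 15:50-16:35.
Wei ∩ Oliver ∩ Imani: 10:30-10:40, 16:20-16:35.
Wei ∩ Oliver ∩ Imani ∩ Yara: ∅.
Wei ∩ Oliver ∩ Imani ∩ Yara ∩ Farrukh: ∅.
There is no time when everyone is free.
No common window is at least 50 minutes long.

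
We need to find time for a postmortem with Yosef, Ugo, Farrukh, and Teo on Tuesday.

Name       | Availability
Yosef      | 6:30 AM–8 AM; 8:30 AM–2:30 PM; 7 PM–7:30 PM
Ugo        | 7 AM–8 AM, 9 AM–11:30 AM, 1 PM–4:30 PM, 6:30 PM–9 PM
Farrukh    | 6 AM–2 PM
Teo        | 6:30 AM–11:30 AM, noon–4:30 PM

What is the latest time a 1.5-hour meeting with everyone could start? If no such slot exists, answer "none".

Yosef ∩ Ugo: 07:00-08:00, 09:00-11:30, 13:00-14:30, 19:00-19:30.
Yosef ∩ Ugo ∩ Farrukh: 07:00-08:00, 09:00-11:30, 13:00-14:00.
Yosef ∩ Ugo ∩ Farrukh ∩ Teo: 07:00-08:00, 09:00-11:30, 13:00-14:00.
Those are the intersection windows.
The last common window of at least 90 minutes is 09:00-11:30; a 90-minute meeting can start as late as 10:00 and still end by 11:30.

10:00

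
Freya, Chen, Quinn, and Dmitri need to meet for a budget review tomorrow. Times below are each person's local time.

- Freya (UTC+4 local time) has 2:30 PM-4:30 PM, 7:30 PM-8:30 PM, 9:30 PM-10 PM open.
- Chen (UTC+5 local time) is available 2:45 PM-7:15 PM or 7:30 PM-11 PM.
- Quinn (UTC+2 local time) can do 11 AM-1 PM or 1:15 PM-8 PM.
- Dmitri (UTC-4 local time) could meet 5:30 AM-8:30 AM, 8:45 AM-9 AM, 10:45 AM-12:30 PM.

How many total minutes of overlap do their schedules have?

165

Freya in UTC: 10:30-12:30, 15:30-16:30, 17:30-18:00 (subtract 4h to convert from UTC+4).
Chen in UTC: 09:45-14:15, 14:30-18:00 (subtract 5h to convert from UTC+5).
Quinn in UTC: 09:00-11:00, 11:15-18:00 (subtract 2h to convert from UTC+2).
Dmitri in UTC: 09:30-12:30, 12:45-13:00, 14:45-16:30 (add 4h to convert from UTC-4).
Freya ∩ Chen: 10:30-12:30, 15:30-16:30, 17:30-18:00.
Freya ∩ Chen ∩ Quinn: 10:30-11:00, 11:15-12:30, 15:30-16:30, 17:30-18:00.
Freya ∩ Chen ∩ Quinn ∩ Dmitri: 10:30-11:00, 11:15-12:30, 15:30-16:30.
So the common availability across everyone is 10:30-11:00, 11:15-12:30, 15:30-16:30.
Summing the common windows: 30 + 75 + 60 = 165 minutes.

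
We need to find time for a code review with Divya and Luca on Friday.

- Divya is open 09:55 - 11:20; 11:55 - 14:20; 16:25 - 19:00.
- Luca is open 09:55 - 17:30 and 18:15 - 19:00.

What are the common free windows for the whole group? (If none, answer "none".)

Divya ∩ Luca: 09:55-11:20, 11:55-14:20, 16:25-17:30, 18:15-19:00.

09:55-11:20, 11:55-14:20, 16:25-17:30, 18:15-19:00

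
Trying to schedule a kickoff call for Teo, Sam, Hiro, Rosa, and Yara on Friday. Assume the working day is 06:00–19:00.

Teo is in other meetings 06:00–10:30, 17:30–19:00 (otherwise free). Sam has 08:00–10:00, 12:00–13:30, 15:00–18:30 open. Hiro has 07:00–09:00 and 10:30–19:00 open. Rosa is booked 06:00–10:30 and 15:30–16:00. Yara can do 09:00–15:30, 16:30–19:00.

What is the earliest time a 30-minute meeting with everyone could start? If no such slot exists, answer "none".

12:00

Teo free: 10:30-17:30 (invert busy blocks within the working day).
Sam free: 08:00-10:00, 12:00-13:30, 15:00-18:30.
Hiro free: 07:00-09:00, 10:30-19:00.
Rosa free: 10:30-15:30, 16:00-19:00 (invert busy blocks within the working day).
Yara free: 09:00-15:30, 16:30-19:00.
Teo ∩ Sam: 12:00-13:30, 15:00-17:30.
Teo ∩ Sam ∩ Hiro: 12:00-13:30, 15:00-17:30.
Teo ∩ Sam ∩ Hiro ∩ Rosa: 12:00-13:30, 15:00-15:30, 16:00-17:30.
Teo ∩ Sam ∩ Hiro ∩ Rosa ∩ Yara: 12:00-13:30, 15:00-15:30, 16:30-17:30.
Those are the intersection windows.
The first common window of at least 30 minutes is 12:00-13:30, so the earliest start is 12:00.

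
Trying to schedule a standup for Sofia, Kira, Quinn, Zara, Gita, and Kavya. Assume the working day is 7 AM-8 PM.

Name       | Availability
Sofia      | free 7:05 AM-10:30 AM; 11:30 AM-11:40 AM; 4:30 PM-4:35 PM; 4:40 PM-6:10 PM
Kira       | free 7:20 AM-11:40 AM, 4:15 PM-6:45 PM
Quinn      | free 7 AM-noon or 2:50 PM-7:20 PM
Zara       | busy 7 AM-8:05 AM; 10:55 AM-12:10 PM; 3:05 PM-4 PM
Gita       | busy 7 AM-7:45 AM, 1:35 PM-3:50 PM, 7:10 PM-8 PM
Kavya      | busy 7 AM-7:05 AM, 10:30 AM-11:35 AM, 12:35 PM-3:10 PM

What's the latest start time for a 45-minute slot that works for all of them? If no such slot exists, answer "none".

Sofia free: 07:05-10:30, 11:30-11:40, 16:30-16:35, 16:40-18:10.
Kira free: 07:20-11:40, 16:15-18:45.
Quinn free: 07:00-12:00, 14:50-19:20.
Zara free: 08:05-10:55, 12:10-15:05, 16:00-20:00 (invert busy blocks within the working day).
Gita free: 07:45-13:35, 15:50-19:10 (invert busy blocks within the working day).
Kavya free: 07:05-10:30, 11:35-12:35, 15:10-20:00 (invert busy blocks within the working day).
Sofia ∩ Kira: 07:20-10:30, 11:30-11:40, 16:30-16:35, 16:40-18:10.
Sofia ∩ Kira ∩ Quinn: 07:20-10:30, 11:30-11:40, 16:30-16:35, 16:40-18:10.
Sofia ∩ Kira ∩ Quinn ∩ Zara: 08:05-10:30, 16:30-16:35, 16:40-18:10.
Sofia ∩ Kira ∩ Quinn ∩ Zara ∩ Gita: 08:05-10:30, 16:30-16:35, 16:40-18:10.
Sofia ∩ Kira ∩ Quinn ∩ Zara ∩ Gita ∩ Kavya: 08:05-10:30, 16:30-16:35, 16:40-18:10.
Those are the intersection windows.
The last common window of at least 45 minutes is 16:40-18:10; a 45-minute meeting can start as late as 17:25 and still end by 18:10.

17:25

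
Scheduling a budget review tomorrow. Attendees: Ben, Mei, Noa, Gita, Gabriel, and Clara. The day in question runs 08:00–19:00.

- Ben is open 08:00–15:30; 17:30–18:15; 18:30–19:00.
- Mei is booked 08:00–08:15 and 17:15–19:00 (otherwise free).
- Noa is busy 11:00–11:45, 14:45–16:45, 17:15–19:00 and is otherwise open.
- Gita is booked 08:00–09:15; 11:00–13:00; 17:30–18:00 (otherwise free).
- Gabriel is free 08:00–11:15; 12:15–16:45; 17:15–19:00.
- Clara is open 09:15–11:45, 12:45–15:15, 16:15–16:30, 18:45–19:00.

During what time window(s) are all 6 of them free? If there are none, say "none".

Ben free: 08:00-15:30, 17:30-18:15, 18:30-19:00.
Mei free: 08:15-17:15 (invert busy blocks within the working day).
Noa free: 08:00-11:00, 11:45-14:45, 16:45-17:15 (invert busy blocks within the working day).
Gita free: 09:15-11:00, 13:00-17:30, 18:00-19:00 (invert busy blocks within the working day).
Gabriel free: 08:00-11:15, 12:15-16:45, 17:15-19:00.
Clara free: 09:15-11:45, 12:45-15:15, 16:15-16:30, 18:45-19:00.
Ben ∩ Mei: 08:15-15:30.
Ben ∩ Mei ∩ Noa: 08:15-11:00, 11:45-14:45.
Ben ∩ Mei ∩ Noa ∩ Gita: 09:15-11:00, 13:00-14:45.
Ben ∩ Mei ∩ Noa ∩ Gita ∩ Gabriel: 09:15-11:00, 13:00-14:45.
Ben ∩ Mei ∩ Noa ∩ Gita ∩ Gabriel ∩ Clara: 09:15-11:00, 13:00-14:45.
Those are the intersection windows.

09:15-11:00, 13:00-14:45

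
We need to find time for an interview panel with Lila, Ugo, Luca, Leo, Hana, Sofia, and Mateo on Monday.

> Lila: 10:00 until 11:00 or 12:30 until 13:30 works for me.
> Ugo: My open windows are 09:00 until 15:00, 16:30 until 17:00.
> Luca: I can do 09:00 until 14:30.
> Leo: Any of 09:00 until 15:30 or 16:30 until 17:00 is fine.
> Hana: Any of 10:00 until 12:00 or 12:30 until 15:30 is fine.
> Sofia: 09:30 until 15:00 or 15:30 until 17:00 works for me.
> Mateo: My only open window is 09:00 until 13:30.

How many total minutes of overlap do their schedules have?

120

Lila ∩ Ugo: 10:00-11:00, 12:30-13:30.
Lila ∩ Ugo ∩ Luca: 10:00-11:00, 12:30-13:30.
Lila ∩ Ugo ∩ Luca ∩ Leo: 10:00-11:00, 12:30-13:30.
Lila ∩ Ugo ∩ Luca ∩ Leo ∩ Hana: 10:00-11:00, 12:30-13:30.
Lila ∩ Ugo ∩ Luca ∩ Leo ∩ Hana ∩ Sofia: 10:00-11:00, 12:30-13:30.
Lila ∩ Ugo ∩ Luca ∩ Leo ∩ Hana ∩ Sofia ∩ Mateo: 10:00-11:00, 12:30-13:30.
Summing the common windows: 60 + 60 = 120 minutes.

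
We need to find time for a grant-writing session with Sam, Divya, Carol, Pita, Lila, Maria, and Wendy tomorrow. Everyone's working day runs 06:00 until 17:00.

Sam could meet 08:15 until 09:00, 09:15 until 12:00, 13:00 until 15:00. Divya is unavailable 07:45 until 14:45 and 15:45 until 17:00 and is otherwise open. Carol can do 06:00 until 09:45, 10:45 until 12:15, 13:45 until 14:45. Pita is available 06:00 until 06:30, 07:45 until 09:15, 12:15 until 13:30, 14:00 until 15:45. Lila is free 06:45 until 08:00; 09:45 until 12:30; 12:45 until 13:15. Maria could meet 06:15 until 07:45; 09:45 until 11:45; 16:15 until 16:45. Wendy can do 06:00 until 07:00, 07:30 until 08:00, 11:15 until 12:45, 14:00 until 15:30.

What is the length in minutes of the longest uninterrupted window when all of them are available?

0

Sam free: 08:15-09:00, 09:15-12:00, 13:00-15:00.
Divya free: 06:00-07:45, 14:45-15:45 (invert busy blocks within the working day).
Carol free: 06:00-09:45, 10:45-12:15, 13:45-14:45.
Pita free: 06:00-06:30, 07:45-09:15, 12:15-13:30, 14:00-15:45.
Lila free: 06:45-08:00, 09:45-12:30, 12:45-13:15.
Maria free: 06:15-07:45, 09:45-11:45, 16:15-16:45.
Wendy free: 06:00-07:00, 07:30-08:00, 11:15-12:45, 14:00-15:30.
Sam ∩ Divya: 14:45-15:00.
Sam ∩ Divya ∩ Carol: ∅.
Sam ∩ Divya ∩ Carol ∩ Pita: ∅.
Sam ∩ Divya ∩ Carol ∩ Pita ∩ Lila: ∅.
Sam ∩ Divya ∩ Carol ∩ Pita ∩ Lila ∩ Maria: ∅.
Sam ∩ Divya ∩ Carol ∩ Pita ∩ Lila ∩ Maria ∩ Wendy: ∅.
There is no time when everyone is free.
No common window exists, so the longest block is 0 minutes.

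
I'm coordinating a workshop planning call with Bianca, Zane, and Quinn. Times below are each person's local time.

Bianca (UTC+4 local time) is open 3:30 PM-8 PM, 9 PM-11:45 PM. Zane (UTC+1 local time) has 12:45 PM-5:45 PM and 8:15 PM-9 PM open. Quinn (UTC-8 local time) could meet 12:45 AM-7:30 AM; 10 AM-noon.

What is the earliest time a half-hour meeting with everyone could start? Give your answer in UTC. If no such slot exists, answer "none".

11:45

Bianca in UTC: 11:30-16:00, 17:00-19:45 (subtract 4h to convert from UTC+4).
Zane in UTC: 11:45-16:45, 19:15-20:00 (subtract 1h to convert from UTC+1).
Quinn in UTC: 08:45-15:30, 18:00-20:00 (add 8h to convert from UTC-8).
Bianca ∩ Zane: 11:45-16:00, 19:15-19:45.
Bianca ∩ Zane ∩ Quinn: 11:45-15:30, 19:15-19:45.
Those are the intersection windows.
The first common window of at least 30 minutes is 11:45-15:30, so the earliest start is 11:45.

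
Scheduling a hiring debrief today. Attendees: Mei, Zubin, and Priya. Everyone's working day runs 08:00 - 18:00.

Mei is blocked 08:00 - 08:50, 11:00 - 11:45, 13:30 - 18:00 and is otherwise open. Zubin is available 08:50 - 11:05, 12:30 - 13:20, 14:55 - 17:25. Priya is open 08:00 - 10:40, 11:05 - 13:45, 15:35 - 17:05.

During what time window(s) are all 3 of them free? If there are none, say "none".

Mei free: 08:50-11:00, 11:45-13:30 (invert busy blocks within the working day).
Zubin free: 08:50-11:05, 12:30-13:20, 14:55-17:25.
Priya free: 08:00-10:40, 11:05-13:45, 15:35-17:05.
Mei ∩ Zubin: 08:50-11:00, 12:30-13:20.
Mei ∩ Zubin ∩ Priya: 08:50-10:40, 12:30-13:20.

08:50-10:40, 12:30-13:20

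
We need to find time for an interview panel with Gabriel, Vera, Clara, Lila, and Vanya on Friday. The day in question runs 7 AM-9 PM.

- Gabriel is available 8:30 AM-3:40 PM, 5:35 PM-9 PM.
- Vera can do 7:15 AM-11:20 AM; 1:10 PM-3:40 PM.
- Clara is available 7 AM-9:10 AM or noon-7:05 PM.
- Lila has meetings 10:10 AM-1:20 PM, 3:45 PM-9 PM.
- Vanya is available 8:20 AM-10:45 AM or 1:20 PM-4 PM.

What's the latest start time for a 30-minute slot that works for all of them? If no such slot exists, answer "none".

Gabriel free: 08:30-15:40, 17:35-21:00.
Vera free: 07:15-11:20, 13:10-15:40.
Clara free: 07:00-09:10, 12:00-19:05.
Lila free: 07:00-10:10, 13:20-15:45 (invert busy blocks within the working day).
Vanya free: 08:20-10:45, 13:20-16:00.
Gabriel ∩ Vera: 08:30-11:20, 13:10-15:40.
Gabriel ∩ Vera ∩ Clara: 08:30-09:10, 13:10-15:40.
Gabriel ∩ Vera ∩ Clara ∩ Lila: 08:30-09:10, 13:20-15:40.
Gabriel ∩ Vera ∩ Clara ∩ Lila ∩ Vanya: 08:30-09:10, 13:20-15:40.
So the common availability across everyone is 08:30-09:10, 13:20-15:40.
The last common window of at least 30 minutes is 13:20-15:40; a 30-minute meeting can start as late as 15:10 and still end by 15:40.

15:10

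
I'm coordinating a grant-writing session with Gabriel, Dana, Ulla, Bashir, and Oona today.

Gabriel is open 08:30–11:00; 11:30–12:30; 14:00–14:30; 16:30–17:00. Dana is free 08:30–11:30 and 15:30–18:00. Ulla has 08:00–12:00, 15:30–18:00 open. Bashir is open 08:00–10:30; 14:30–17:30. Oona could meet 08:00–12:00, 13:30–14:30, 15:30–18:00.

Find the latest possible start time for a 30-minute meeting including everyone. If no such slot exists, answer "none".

Gabriel ∩ Dana: 08:30-11:00, 16:30-17:00.
Gabriel ∩ Dana ∩ Ulla: 08:30-11:00, 16:30-17:00.
Gabriel ∩ Dana ∩ Ulla ∩ Bashir: 08:30-10:30, 16:30-17:00.
Gabriel ∩ Dana ∩ Ulla ∩ Bashir ∩ Oona: 08:30-10:30, 16:30-17:00.
The last common window of at least 30 minutes is 16:30-17:00; a 30-minute meeting can start as late as 16:30 and still end by 17:00.

16:30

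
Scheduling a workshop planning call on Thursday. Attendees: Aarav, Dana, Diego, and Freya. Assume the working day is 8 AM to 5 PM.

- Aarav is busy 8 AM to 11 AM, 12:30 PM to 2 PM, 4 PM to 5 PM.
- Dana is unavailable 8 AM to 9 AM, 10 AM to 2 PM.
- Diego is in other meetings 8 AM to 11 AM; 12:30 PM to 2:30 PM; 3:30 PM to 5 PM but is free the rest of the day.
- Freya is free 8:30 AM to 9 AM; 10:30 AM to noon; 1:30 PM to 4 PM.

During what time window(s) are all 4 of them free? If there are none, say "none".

Aarav free: 11:00-12:30, 14:00-16:00 (invert busy blocks within the working day).
Dana free: 09:00-10:00, 14:00-17:00 (invert busy blocks within the working day).
Diego free: 11:00-12:30, 14:30-15:30 (invert busy blocks within the working day).
Freya free: 08:30-09:00, 10:30-12:00, 13:30-16:00.
Aarav ∩ Dana: 14:00-16:00.
Aarav ∩ Dana ∩ Diego: 14:30-15:30.
Aarav ∩ Dana ∩ Diego ∩ Freya: 14:30-15:30.

14:30-15:30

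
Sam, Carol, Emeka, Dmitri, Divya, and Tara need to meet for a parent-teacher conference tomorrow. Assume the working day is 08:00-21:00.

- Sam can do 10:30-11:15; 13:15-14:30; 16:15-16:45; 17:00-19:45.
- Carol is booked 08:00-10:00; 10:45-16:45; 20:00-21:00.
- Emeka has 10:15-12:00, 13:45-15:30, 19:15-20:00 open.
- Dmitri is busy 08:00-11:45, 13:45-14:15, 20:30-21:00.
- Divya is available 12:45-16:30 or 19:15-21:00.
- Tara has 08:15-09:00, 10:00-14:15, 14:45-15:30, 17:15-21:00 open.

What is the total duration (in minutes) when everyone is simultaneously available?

30

Sam free: 10:30-11:15, 13:15-14:30, 16:15-16:45, 17:00-19:45.
Carol free: 10:00-10:45, 16:45-20:00 (invert busy blocks within the working day).
Emeka free: 10:15-12:00, 13:45-15:30, 19:15-20:00.
Dmitri free: 11:45-13:45, 14:15-20:30 (invert busy blocks within the working day).
Divya free: 12:45-16:30, 19:15-21:00.
Tara free: 08:15-09:00, 10:00-14:15, 14:45-15:30, 17:15-21:00.
Sam ∩ Carol: 10:30-10:45, 17:00-19:45.
Sam ∩ Carol ∩ Emeka: 10:30-10:45, 19:15-19:45.
Sam ∩ Carol ∩ Emeka ∩ Dmitri: 19:15-19:45.
Sam ∩ Carol ∩ Emeka ∩ Dmitri ∩ Divya: 19:15-19:45.
Sam ∩ Carol ∩ Emeka ∩ Dmitri ∩ Divya ∩ Tara: 19:15-19:45.
That's a single block of 30 minutes.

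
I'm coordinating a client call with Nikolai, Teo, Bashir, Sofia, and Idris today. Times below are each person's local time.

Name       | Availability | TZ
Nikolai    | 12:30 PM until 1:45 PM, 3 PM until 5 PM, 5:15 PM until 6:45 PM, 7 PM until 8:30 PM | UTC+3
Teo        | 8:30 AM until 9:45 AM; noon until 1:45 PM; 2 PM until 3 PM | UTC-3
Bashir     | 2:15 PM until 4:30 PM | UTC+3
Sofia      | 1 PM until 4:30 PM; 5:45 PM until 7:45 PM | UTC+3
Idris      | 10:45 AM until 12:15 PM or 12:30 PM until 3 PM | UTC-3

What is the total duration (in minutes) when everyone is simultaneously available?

0

Nikolai in UTC: 09:30-10:45, 12:00-14:00, 14:15-15:45, 16:00-17:30 (subtract 3h to convert from UTC+3).
Teo in UTC: 11:30-12:45, 15:00-16:45, 17:00-18:00 (add 3h to convert from UTC-3).
Bashir in UTC: 11:15-13:30 (subtract 3h to convert from UTC+3).
Sofia in UTC: 10:00-13:30, 14:45-16:45 (subtract 3h to convert from UTC+3).
Idris in UTC: 13:45-15:15, 15:30-18:00 (add 3h to convert from UTC-3).
Nikolai ∩ Teo: 12:00-12:45, 15:00-15:45, 16:00-16:45, 17:00-17:30.
Nikolai ∩ Teo ∩ Bashir: 12:00-12:45.
Nikolai ∩ Teo ∩ Bashir ∩ Sofia: 12:00-12:45.
Nikolai ∩ Teo ∩ Bashir ∩ Sofia ∩ Idris: ∅.
There is no time when everyone is free.
There is no common window, so the total is 0 minutes.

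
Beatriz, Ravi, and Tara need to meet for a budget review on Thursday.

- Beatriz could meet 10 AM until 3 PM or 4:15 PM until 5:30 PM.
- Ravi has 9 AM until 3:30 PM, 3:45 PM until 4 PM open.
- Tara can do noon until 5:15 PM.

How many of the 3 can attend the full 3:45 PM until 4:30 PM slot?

Tara can make the full 15:45-16:30 slot — that's 1.

1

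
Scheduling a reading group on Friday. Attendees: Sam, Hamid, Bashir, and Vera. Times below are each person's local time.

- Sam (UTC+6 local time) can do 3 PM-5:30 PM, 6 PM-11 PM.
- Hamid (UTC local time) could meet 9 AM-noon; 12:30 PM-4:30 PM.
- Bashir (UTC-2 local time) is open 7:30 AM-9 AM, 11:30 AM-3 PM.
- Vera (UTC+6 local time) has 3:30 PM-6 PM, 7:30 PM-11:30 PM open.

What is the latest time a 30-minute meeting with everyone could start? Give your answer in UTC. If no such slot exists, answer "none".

16:00

Sam in UTC: 09:00-11:30, 12:00-17:00 (subtract 6h to convert from UTC+6).
Hamid in UTC: 09:00-12:00, 12:30-16:30.
Bashir in UTC: 09:30-11:00, 13:30-17:00 (add 2h to convert from UTC-2).
Vera in UTC: 09:30-12:00, 13:30-17:30 (subtract 6h to convert from UTC+6).
Sam ∩ Hamid: 09:00-11:30, 12:30-16:30.
Sam ∩ Hamid ∩ Bashir: 09:30-11:00, 13:30-16:30.
Sam ∩ Hamid ∩ Bashir ∩ Vera: 09:30-11:00, 13:30-16:30.
The last common window of at least 30 minutes is 13:30-16:30; a 30-minute meeting can start as late as 16:00 and still end by 16:30.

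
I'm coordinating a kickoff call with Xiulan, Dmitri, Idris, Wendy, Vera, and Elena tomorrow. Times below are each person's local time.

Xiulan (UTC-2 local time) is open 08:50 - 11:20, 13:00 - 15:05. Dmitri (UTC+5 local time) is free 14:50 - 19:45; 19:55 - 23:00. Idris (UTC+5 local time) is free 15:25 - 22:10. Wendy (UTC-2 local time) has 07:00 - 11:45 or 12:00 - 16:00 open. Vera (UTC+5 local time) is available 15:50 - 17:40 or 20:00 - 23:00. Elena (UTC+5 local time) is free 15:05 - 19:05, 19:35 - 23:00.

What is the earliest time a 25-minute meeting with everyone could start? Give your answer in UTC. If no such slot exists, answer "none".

10:50

Xiulan in UTC: 10:50-13:20, 15:00-17:05 (add 2h to convert from UTC-2).
Dmitri in UTC: 09:50-14:45, 14:55-18:00 (subtract 5h to convert from UTC+5).
Idris in UTC: 10:25-17:10 (subtract 5h to convert from UTC+5).
Wendy in UTC: 09:00-13:45, 14:00-18:00 (add 2h to convert from UTC-2).
Vera in UTC: 10:50-12:40, 15:00-18:00 (subtract 5h to convert from UTC+5).
Elena in UTC: 10:05-14:05, 14:35-18:00 (subtract 5h to convert from UTC+5).
Xiulan ∩ Dmitri: 10:50-13:20, 15:00-17:05.
Xiulan ∩ Dmitri ∩ Idris: 10:50-13:20, 15:00-17:05.
Xiulan ∩ Dmitri ∩ Idris ∩ Wendy: 10:50-13:20, 15:00-17:05.
Xiulan ∩ Dmitri ∩ Idris ∩ Wendy ∩ Vera: 10:50-12:40, 15:00-17:05.
Xiulan ∩ Dmitri ∩ Idris ∩ Wendy ∩ Vera ∩ Elena: 10:50-12:40, 15:00-17:05.
The first common window of at least 25 minutes is 10:50-12:40, so the earliest start is 10:50.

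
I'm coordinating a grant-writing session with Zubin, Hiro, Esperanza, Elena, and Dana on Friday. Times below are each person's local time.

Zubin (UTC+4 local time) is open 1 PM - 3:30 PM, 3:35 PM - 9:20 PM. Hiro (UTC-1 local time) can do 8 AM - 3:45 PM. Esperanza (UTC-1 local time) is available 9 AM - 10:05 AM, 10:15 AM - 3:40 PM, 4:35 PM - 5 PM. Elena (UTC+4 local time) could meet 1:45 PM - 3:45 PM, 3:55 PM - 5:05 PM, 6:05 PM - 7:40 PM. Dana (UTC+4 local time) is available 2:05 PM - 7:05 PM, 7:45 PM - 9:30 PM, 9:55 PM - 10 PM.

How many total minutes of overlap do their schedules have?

Zubin in UTC: 09:00-11:30, 11:35-17:20 (subtract 4h to convert from UTC+4).
Hiro in UTC: 09:00-16:45 (add 1h to convert from UTC-1).
Esperanza in UTC: 10:00-11:05, 11:15-16:40, 17:35-18:00 (add 1h to convert from UTC-1).
Elena in UTC: 09:45-11:45, 11:55-13:05, 14:05-15:40 (subtract 4h to convert from UTC+4).
Dana in UTC: 10:05-15:05, 15:45-17:30, 17:55-18:00 (subtract 4h to convert from UTC+4).
Zubin ∩ Hiro: 09:00-11:30, 11:35-16:45.
Zubin ∩ Hiro ∩ Esperanza: 10:00-11:05, 11:15-11:30, 11:35-16:40.
Zubin ∩ Hiro ∩ Esperanza ∩ Elena: 10:00-11:05, 11:15-11:30, 11:35-11:45, 11:55-13:05, 14:05-15:40.
Zubin ∩ Hiro ∩ Esperanza ∩ Elena ∩ Dana: 10:05-11:05, 11:15-11:30, 11:35-11:45, 11:55-13:05, 14:05-15:05.
Summing the common windows: 60 + 15 + 10 + 70 + 60 = 215 minutes.

215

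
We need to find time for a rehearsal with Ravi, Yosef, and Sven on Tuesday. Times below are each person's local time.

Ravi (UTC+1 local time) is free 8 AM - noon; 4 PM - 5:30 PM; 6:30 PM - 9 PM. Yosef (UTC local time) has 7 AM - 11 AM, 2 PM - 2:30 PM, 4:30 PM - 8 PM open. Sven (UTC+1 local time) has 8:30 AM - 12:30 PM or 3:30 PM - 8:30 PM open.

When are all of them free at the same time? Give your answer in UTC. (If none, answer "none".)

Ravi in UTC: 07:00-11:00, 15:00-16:30, 17:30-20:00 (subtract 1h to convert from UTC+1).
Yosef in UTC: 07:00-11:00, 14:00-14:30, 16:30-20:00.
Sven in UTC: 07:30-11:30, 14:30-19:30 (subtract 1h to convert from UTC+1).
Ravi ∩ Yosef: 07:00-11:00, 17:30-20:00.
Ravi ∩ Yosef ∩ Sven: 07:30-11:00, 17:30-19:30.

07:30-11:00, 17:30-19:30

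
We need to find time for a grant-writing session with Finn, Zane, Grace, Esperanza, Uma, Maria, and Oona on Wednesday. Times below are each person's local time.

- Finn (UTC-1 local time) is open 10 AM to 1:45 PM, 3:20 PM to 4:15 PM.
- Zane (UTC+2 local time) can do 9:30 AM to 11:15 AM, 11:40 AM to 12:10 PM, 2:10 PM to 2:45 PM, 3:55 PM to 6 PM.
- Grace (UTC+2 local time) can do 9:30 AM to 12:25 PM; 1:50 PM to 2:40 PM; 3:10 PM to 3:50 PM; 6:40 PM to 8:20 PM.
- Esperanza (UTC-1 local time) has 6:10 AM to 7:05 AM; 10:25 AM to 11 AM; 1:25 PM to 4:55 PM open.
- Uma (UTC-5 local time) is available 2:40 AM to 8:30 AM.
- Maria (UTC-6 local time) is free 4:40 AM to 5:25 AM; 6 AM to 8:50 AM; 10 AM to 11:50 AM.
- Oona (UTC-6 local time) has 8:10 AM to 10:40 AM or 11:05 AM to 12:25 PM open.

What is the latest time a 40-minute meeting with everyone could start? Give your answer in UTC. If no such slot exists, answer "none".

none

Finn in UTC: 11:00-14:45, 16:20-17:15 (add 1h to convert from UTC-1).
Zane in UTC: 07:30-09:15, 09:40-10:10, 12:10-12:45, 13:55-16:00 (subtract 2h to convert from UTC+2).
Grace in UTC: 07:30-10:25, 11:50-12:40, 13:10-13:50, 16:40-18:20 (subtract 2h to convert from UTC+2).
Esperanza in UTC: 07:10-08:05, 11:25-12:00, 14:25-17:55 (add 1h to convert from UTC-1).
Uma in UTC: 07:40-13:30 (add 5h to convert from UTC-5).
Maria in UTC: 10:40-11:25, 12:00-14:50, 16:00-17:50 (add 6h to convert from UTC-6).
Oona in UTC: 14:10-16:40, 17:05-18:25 (add 6h to convert from UTC-6).
Finn ∩ Zane: 12:10-12:45, 13:55-14:45.
Finn ∩ Zane ∩ Grace: 12:10-12:40.
Finn ∩ Zane ∩ Grace ∩ Esperanza: ∅.
Finn ∩ Zane ∩ Grace ∩ Esperanza ∩ Uma: ∅.
Finn ∩ Zane ∩ Grace ∩ Esperanza ∩ Uma ∩ Maria: ∅.
Finn ∩ Zane ∩ Grace ∩ Esperanza ∩ Uma ∩ Maria ∩ Oona: ∅.
There is no time when everyone is free.
No common window is at least 40 minutes long.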